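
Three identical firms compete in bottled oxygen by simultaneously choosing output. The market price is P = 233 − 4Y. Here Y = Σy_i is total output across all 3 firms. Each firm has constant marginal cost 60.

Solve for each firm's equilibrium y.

10.8125

A representative firm's profit is π_i = y_i(233 − 4Y) − 60y_i, with Y = y_i + Σ_{j≠i} y_j.
First-order condition: 173 − 8y_i − 4Σ_{j≠i} y_j = 0.
In a symmetric equilibrium every firm chooses the same y, so Σ_{j≠i} y_j = 2y. The condition becomes 173 − 16y = 0, giving y = 173/16 = 10.8125.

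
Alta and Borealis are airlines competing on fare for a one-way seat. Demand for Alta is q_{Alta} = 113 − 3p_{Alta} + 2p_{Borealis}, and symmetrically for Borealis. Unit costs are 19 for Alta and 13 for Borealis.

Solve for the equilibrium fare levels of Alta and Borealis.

Alta's profit: π = (p_{Alta} − 19)(113 − 3p_{Alta} + 2p_{Borealis}).
∂π/∂p_{Alta} = 170 − 6p_{Alta} + 2p_{Borealis} = 0 ⇒ p_{Alta} = 85/3 + (1/3)p_{Borealis}.
Similarly p_{Borealis} = 76/3 + (1/3)p_{Alta}.
Solving the two reaction functions simultaneously: (1 − (1/3)(1/3))p_{Alta} = 85/3 + (1/3)·(76/3), so (8/9)p_{Alta} = 331/9 and p_{Alta} = 41.375.
Then p_{Borealis} = 76/3 + (1/3)·41.375 = 39.125.

41.375, 39.125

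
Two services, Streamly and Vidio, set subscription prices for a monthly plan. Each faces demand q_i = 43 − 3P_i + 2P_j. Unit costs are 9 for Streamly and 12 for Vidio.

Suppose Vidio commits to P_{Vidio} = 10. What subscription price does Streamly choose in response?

15

Streamly's profit: π = (P_{Streamly} − 9)(43 − 3P_{Streamly} + 2P_{Vidio}).
∂π/∂P_{Streamly} = 70 − 6P_{Streamly} + 2P_{Vidio} = 0 ⇒ P_{Streamly} = 35/3 + (1/3)P_{Vidio}.
At P_{Vidio} = 10: P_{Streamly} = 35/3 + (1/3)·10 = 15.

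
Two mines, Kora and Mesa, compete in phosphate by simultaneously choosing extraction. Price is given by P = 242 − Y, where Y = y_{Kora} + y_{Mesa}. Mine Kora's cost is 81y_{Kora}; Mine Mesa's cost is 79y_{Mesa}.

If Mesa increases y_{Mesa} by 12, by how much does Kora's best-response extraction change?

-6

Mine Kora's profit: π = y_{Kora}(242 − (y_{Kora} + y_{Mesa})) − 81y_{Kora}.
∂π/∂y_{Kora} = 161 − 2y_{Kora} − y_{Mesa} = 0, so y_{Kora} = 80.5 − 0.5y_{Mesa}.
The reaction-function slope is −0.5, so a 12-unit rise in y_{Mesa} moves y_{Kora} by −0.5 × 12 = −6. Kora's best response falls — the actions are strategic substitutes.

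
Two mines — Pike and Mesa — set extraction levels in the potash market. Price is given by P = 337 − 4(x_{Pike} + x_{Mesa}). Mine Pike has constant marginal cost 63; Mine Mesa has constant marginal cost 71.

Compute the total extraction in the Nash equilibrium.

45

Mine Pike's profit: π = x_{Pike}(337 − 4(x_{Pike} + x_{Mesa})) − 63x_{Pike}.
∂π/∂x_{Pike} = 274 − 8x_{Pike} − 4x_{Mesa} = 0, so x_{Pike} = 34.25 − 0.5x_{Mesa}.
By the same steps for Mesa: x_{Mesa} = 33.25 − 0.5x_{Pike}.
Substituting the second reaction function into the first: x_{Pike} = 34.25 − 0.5(33.25 − 0.5x_{Pike}), which gives 0.75x_{Pike} = 17.625 ⇒ x_{Pike} = 23.5.
Then x_{Mesa} = 33.25 − 0.5·23.5 = 21.5.
Total extraction: 23.5 + 21.5 = 45.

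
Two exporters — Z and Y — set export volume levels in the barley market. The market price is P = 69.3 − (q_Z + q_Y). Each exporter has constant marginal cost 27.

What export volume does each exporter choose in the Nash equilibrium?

Exporter Z's profit: π = q_Z(69.3 − (q_Z + q_Y)) − 27q_Z.
∂π/∂q_Z = 42.3 − 2q_Z − q_Y = 0, so q_Z = 21.15 − 0.5q_Y.
Setting q_Z = q_Y in the reaction function: q_Z = 21.15 − 0.5q_Z, so q_Z = 21.15 / 1.5 = 14.1.

14.1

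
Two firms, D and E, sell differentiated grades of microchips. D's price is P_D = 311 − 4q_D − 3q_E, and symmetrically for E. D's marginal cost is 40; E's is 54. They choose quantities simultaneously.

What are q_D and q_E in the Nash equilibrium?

Firm D's profit: π = q_D(311 − 4q_D − 3q_E) − 40q_D.
∂π/∂q_D = 271 − 8q_D − 3q_E = 0 ⇒ q_D = 33.875 − 0.375q_E.
Similarly q_E = 32.125 − 0.375q_D.
Plugging q_E into D's best response: q_D = 33.875 − 0.375(32.125 − 0.375q_D) ⇒ (55/64)q_D = 1397/64, so q_D = 25.4.
Then q_E = 32.125 − 0.375·25.4 = 22.6.

25.4, 22.6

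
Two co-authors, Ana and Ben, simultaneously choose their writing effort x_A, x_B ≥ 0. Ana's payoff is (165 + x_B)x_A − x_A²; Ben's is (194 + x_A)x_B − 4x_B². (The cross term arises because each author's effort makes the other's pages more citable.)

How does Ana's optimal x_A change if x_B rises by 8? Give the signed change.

Expanding Ana's payoff: 165x_A + x_Bx_A − x_A².
∂π/∂x_A = 165 + x_B − 2x_A = 0, so x_A = 82.5 + 0.5x_B.
The reaction-function slope is 0.5, so an 8-unit rise in x_B moves x_A by 0.5 × 8 = 4. Ana's best response rises — the actions are strategic complements.

4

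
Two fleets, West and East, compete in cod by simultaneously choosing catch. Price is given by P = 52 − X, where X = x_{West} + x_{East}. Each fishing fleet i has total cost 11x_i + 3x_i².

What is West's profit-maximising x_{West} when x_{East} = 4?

Fishing fleet West's profit: π = x_{West}(52 − (x_{West} + x_{East})) − 11x_{West} − 3x_{West}².
∂π/∂x_{West} = 41 − 8x_{West} − x_{East} = 0, so x_{West} = 5.125 − 0.125x_{East}.
At x_{East} = 4: x_{West} = 5.125 − 0.125·4 = 4.625.

4.625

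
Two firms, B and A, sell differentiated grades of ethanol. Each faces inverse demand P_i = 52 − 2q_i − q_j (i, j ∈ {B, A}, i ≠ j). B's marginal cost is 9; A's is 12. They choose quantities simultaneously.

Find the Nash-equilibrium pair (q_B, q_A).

8.8, 7.8

Firm B's profit: π = q_B(52 − 2q_B − q_A) − 9q_B.
∂π/∂q_B = 43 − 4q_B − q_A = 0 ⇒ q_B = 10.75 − 0.25q_A.
Similarly q_A = 10 − 0.25q_B.
Substituting the second reaction function into the first: q_B = 10.75 − 0.25(10 − 0.25q_B), which gives 0.9375q_B = 8.25 ⇒ q_B = 8.8.
Then q_A = 10 − 0.25·8.8 = 7.8.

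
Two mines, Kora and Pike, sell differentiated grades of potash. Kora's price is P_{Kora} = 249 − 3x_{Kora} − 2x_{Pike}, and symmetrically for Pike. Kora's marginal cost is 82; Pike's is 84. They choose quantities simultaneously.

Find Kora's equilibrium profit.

1323

Mine Kora's profit: π = x_{Kora}(249 − 3x_{Kora} − 2x_{Pike}) − 82x_{Kora}.
∂π/∂x_{Kora} = 167 − 6x_{Kora} − 2x_{Pike} = 0 ⇒ x_{Kora} = 167/6 − (1/3)x_{Pike}.
Similarly x_{Pike} = 27.5 − (1/3)x_{Kora}.
Plugging x_{Pike} into Kora's best response: x_{Kora} = 167/6 − (1/3)(27.5 − (1/3)x_{Kora}) ⇒ (8/9)x_{Kora} = 56/3, so x_{Kora} = 21.
Then x_{Pike} = 27.5 − (1/3)·21 = 20.5.
P_{Kora} = 249 − 3·21 − 2·20.5 = 145.
Profit = (145 − 82)·21 = 1323.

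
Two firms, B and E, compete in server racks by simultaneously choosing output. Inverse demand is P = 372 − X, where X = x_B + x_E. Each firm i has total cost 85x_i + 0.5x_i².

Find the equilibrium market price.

228.5

Firm B's profit: π = x_B(372 − (x_B + x_E)) − 85x_B − 0.5x_B².
∂π/∂x_B = 287 − 3x_B − x_E = 0, so x_B = 287/3 − (1/3)x_E.
By symmetry x_E = x_B; substituting into the reaction function, (4/3)x_B = 287/3 and x_B = 71.75.
Equilibrium price: P = 372 − 143.5 = 228.5.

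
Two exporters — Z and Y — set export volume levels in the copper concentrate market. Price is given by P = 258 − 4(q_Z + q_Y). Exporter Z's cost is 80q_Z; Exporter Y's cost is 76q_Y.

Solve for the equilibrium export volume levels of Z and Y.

14.5, 15.5

Exporter Z's profit: π = q_Z(258 − 4(q_Z + q_Y)) − 80q_Z.
∂π/∂q_Z = 178 − 8q_Z − 4q_Y = 0, so q_Z = 22.25 − 0.5q_Y.
By the same steps for Y: q_Y = 22.75 − 0.5q_Z.
Solving the two reaction functions simultaneously: (1 − (−0.5)(−0.5))q_Z = 22.25 − 0.5·22.75, so 0.75q_Z = 10.875 and q_Z = 14.5.
Then q_Y = 22.75 − 0.5·14.5 = 15.5.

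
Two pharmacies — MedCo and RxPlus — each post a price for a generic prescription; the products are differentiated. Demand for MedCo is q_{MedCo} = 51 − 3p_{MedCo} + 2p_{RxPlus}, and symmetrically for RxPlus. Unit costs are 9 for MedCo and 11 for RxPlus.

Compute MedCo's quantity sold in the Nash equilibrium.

32.625

MedCo's profit: π = (p_{MedCo} − 9)(51 − 3p_{MedCo} + 2p_{RxPlus}).
∂π/∂p_{MedCo} = 78 − 6p_{MedCo} + 2p_{RxPlus} = 0 ⇒ p_{MedCo} = 13 + (1/3)p_{RxPlus}.
Similarly p_{RxPlus} = 14 + (1/3)p_{MedCo}.
Solving the two reaction functions simultaneously: (1 − (1/3)(1/3))p_{MedCo} = 13 + (1/3)·14, so (8/9)p_{MedCo} = 53/3 and p_{MedCo} = 19.875.
Then p_{RxPlus} = 14 + (1/3)·19.875 = 20.625.
q_{MedCo} = 51 − 3·19.875 + 2·20.625 = 32.625.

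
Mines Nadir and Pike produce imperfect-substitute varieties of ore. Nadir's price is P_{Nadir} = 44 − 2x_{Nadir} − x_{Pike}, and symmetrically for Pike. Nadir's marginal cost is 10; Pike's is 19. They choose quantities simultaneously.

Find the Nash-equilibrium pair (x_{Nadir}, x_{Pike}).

7.4, 4.4

Mine Nadir's profit: π = x_{Nadir}(44 − 2x_{Nadir} − x_{Pike}) − 10x_{Nadir}.
∂π/∂x_{Nadir} = 34 − 4x_{Nadir} − x_{Pike} = 0 ⇒ x_{Nadir} = 8.5 − 0.25x_{Pike}.
Similarly x_{Pike} = 6.25 − 0.25x_{Nadir}.
Plugging x_{Pike} into Nadir's best response: x_{Nadir} = 8.5 − 0.25(6.25 − 0.25x_{Nadir}) ⇒ 0.9375x_{Nadir} = 6.9375, so x_{Nadir} = 7.4.
Then x_{Pike} = 6.25 − 0.25·7.4 = 4.4.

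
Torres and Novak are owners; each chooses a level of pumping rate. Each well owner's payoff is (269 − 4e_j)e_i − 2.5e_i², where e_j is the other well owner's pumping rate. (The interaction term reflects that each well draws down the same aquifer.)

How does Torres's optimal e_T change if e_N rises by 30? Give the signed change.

-24

Torres's payoff is (269 − 4e_N)e_T − 2.5e_T².
∂π/∂e_T = 269 − 4e_N − 5e_T = 0, so e_T = 53.8 − 0.8e_N.
The reaction-function slope is −0.8, so a 30-unit rise in e_N moves e_T by −0.8 × 30 = −24. Torres's best response falls — the actions are strategic substitutes.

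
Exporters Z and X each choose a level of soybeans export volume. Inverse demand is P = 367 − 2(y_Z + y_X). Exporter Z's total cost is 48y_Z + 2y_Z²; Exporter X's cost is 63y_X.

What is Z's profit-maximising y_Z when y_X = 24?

33.875

Exporter Z's profit: π = y_Z(367 − 2(y_Z + y_X)) − 48y_Z − 2y_Z².
∂π/∂y_Z = 319 − 8y_Z − 2y_X = 0, so y_Z = 39.875 − 0.25y_X.
At y_X = 24: y_Z = 39.875 − 0.25·24 = 33.875.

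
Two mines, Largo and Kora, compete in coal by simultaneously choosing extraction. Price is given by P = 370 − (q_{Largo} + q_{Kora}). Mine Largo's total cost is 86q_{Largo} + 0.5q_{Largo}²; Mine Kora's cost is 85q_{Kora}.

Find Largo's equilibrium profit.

Mine Largo's profit: π = q_{Largo}(370 − (q_{Largo} + q_{Kora})) − 86q_{Largo} − 0.5q_{Largo}².
∂π/∂q_{Largo} = 284 − 3q_{Largo} − q_{Kora} = 0, so q_{Largo} = 284/3 − (1/3)q_{Kora}.
For Kora: ∂π/∂q_{Kora} = 285 − 2q_{Kora} − q_{Largo} = 0 ⇒ q_{Kora} = 142.5 − 0.5q_{Largo}.
Plugging q_{Kora} into Largo's best response: q_{Largo} = 284/3 − (1/3)(142.5 − 0.5q_{Largo}) ⇒ (5/6)q_{Largo} = 283/6, so q_{Largo} = 56.6.
Then q_{Kora} = 142.5 − 0.5·56.6 = 114.2.
Price P = 370 − 170.8 = 199.2.
Largo's profit: (199.2 − 86)·56.6 − 0.5(56.6)² = 4805.34.

4805.34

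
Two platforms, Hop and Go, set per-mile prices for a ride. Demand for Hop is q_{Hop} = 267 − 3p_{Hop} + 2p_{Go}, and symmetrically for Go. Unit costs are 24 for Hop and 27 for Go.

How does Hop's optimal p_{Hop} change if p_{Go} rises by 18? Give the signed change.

Hop's profit: π = (p_{Hop} − 24)(267 − 3p_{Hop} + 2p_{Go}).
∂π/∂p_{Hop} = 339 − 6p_{Hop} + 2p_{Go} = 0 ⇒ p_{Hop} = 56.5 + (1/3)p_{Go}.
The reaction-function slope is 1/3, so an 18-unit rise in p_{Go} moves p_{Hop} by 1/3 × 18 = 6. Hop's best response rises — the actions are strategic complements.

6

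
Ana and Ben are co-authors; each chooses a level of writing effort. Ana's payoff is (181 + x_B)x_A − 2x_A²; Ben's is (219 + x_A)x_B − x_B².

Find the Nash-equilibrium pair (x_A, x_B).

83, 151

Expanding Ana's payoff: 181x_A + x_Bx_A − 2x_A².
∂π/∂x_A = 181 + x_B − 4x_A = 0, so x_A = 45.25 + 0.25x_B.
Likewise for Ben: x_B = 109.5 + 0.5x_A.
Substituting the second reaction function into the first: x_A = 45.25 + 0.25(109.5 + 0.5x_A), which gives 0.875x_A = 72.625 ⇒ x_A = 83.
Then x_B = 109.5 + 0.5·83 = 151.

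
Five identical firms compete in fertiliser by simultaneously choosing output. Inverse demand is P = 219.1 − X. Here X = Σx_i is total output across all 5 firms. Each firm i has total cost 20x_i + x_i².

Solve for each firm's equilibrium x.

A representative firm's profit is π_i = x_i(219.1 − X) − 20x_i − x_i², with X = x_i + Σ_{j≠i} x_j.
First-order condition: 199.1 − 4x_i − Σ_{j≠i} x_j = 0.
In a symmetric equilibrium every firm chooses the same x, so Σ_{j≠i} x_j = 4x. The condition becomes 199.1 − 8x = 0, giving x = 199.1/8 = 24.8875.

24.8875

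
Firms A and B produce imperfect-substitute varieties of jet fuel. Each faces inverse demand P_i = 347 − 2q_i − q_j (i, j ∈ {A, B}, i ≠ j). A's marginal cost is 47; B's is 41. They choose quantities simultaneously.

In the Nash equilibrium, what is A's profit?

Firm A's profit: π = q_A(347 − 2q_A − q_B) − 47q_A.
∂π/∂q_A = 300 − 4q_A − q_B = 0 ⇒ q_A = 75 − 0.25q_B.
Similarly q_B = 76.5 − 0.25q_A.
Solving the two reaction functions simultaneously: (1 − (−0.25)(−0.25))q_A = 75 − 0.25·76.5, so 0.9375q_A = 55.875 and q_A = 59.6.
Then q_B = 76.5 − 0.25·59.6 = 61.6.
P_A = 347 − 2·59.6 − 61.6 = 166.2.
Profit = (166.2 − 47)·59.6 = 7104.32.

7104.32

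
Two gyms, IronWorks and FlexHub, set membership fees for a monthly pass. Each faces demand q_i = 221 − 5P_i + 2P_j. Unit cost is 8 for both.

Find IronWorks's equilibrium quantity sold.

IronWorks's profit: π = (P_{IronWorks} − 8)(221 − 5P_{IronWorks} + 2P_{FlexHub}).
∂π/∂P_{IronWorks} = 261 − 10P_{IronWorks} + 2P_{FlexHub} = 0 ⇒ P_{IronWorks} = 26.1 + 0.2P_{FlexHub}.
By symmetry P_{FlexHub} = P_{IronWorks}; substituting into the reaction function, 0.8P_{IronWorks} = 26.1 and P_{IronWorks} = 32.625.
q_{IronWorks} = 221 − 5·32.625 + 2·32.625 = 123.125.

123.125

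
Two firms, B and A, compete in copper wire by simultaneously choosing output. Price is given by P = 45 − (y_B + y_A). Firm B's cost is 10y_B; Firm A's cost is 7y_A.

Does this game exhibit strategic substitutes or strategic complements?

Firm B's profit: π = y_B(45 − (y_B + y_A)) − 10y_B.
∂π/∂y_B = 35 − 2y_B − y_A = 0, so y_B = 17.5 − 0.5y_A.
The best-response slope dy_B/dy_A = −0.5 < 0: the reaction function is downward-sloping, so the choices are strategic substitutes.

strategic substitutes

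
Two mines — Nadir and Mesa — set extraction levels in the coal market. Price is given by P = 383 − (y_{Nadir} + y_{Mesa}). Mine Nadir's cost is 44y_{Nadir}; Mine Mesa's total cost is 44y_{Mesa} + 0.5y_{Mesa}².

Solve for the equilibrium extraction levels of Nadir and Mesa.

Mine Nadir's profit: π = y_{Nadir}(383 − (y_{Nadir} + y_{Mesa})) − 44y_{Nadir}.
∂π/∂y_{Nadir} = 339 − 2y_{Nadir} − y_{Mesa} = 0, so y_{Nadir} = 169.5 − 0.5y_{Mesa}.
For Mesa: ∂π/∂y_{Mesa} = 339 − 3y_{Mesa} − y_{Nadir} = 0 ⇒ y_{Mesa} = 113 − (1/3)y_{Nadir}.
Solving the two reaction functions simultaneously: (1 − (−0.5)(−1/3))y_{Nadir} = 169.5 − 0.5·113, so (5/6)y_{Nadir} = 113 and y_{Nadir} = 135.6.
Then y_{Mesa} = 113 − (1/3)·135.6 = 67.8.

135.6, 67.8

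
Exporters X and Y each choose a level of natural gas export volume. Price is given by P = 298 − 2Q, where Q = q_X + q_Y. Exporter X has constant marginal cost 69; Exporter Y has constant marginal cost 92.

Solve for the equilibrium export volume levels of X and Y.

Exporter X's profit: π = q_X(298 − 2(q_X + q_Y)) − 69q_X.
∂π/∂q_X = 229 − 4q_X − 2q_Y = 0, so q_X = 57.25 − 0.5q_Y.
By the same steps for Y: q_Y = 51.5 − 0.5q_X.
Solving the two reaction functions simultaneously: (1 − (−0.5)(−0.5))q_X = 57.25 − 0.5·51.5, so 0.75q_X = 31.5 and q_X = 42.
Then q_Y = 51.5 − 0.5·42 = 30.5.

42, 30.5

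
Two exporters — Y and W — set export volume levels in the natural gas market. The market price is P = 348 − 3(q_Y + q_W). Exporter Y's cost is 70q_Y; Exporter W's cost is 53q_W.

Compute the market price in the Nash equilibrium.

157

Exporter Y's profit: π = q_Y(348 − 3(q_Y + q_W)) − 70q_Y.
∂π/∂q_Y = 278 − 6q_Y − 3q_W = 0, so q_Y = 139/3 − 0.5q_W.
By the same steps for W: q_W = 295/6 − 0.5q_Y.
Plugging q_W into Y's best response: q_Y = 139/3 − 0.5(295/6 − 0.5q_Y) ⇒ 0.75q_Y = 21.75, so q_Y = 29.
Then q_W = 295/6 − 0.5·29 = 104/3.
Equilibrium price: P = 348 − 3·(191/3) = 157.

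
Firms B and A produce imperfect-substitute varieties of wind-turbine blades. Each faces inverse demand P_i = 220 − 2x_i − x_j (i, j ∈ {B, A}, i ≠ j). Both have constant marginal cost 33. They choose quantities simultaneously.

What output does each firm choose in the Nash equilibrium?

Firm B's profit: π = x_B(220 − 2x_B − x_A) − 33x_B.
∂π/∂x_B = 187 − 4x_B − x_A = 0 ⇒ x_B = 46.75 − 0.25x_A.
Setting x_B = x_A in the reaction function: x_B = 46.75 − 0.25x_B, so x_B = 46.75 / 1.25 = 37.4.

37.4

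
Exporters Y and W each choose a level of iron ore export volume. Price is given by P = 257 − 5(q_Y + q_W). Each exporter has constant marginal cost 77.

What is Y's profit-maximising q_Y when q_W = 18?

9

Exporter Y's profit: π = q_Y(257 − 5(q_Y + q_W)) − 77q_Y.
∂π/∂q_Y = 180 − 10q_Y − 5q_W = 0, so q_Y = 18 − 0.5q_W.
At q_W = 18: q_Y = 18 − 0.5·18 = 9.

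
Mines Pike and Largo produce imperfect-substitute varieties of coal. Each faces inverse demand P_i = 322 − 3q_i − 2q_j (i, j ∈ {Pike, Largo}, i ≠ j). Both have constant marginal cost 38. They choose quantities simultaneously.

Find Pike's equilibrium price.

144.5

Mine Pike's profit: π = q_{Pike}(322 − 3q_{Pike} − 2q_{Largo}) − 38q_{Pike}.
∂π/∂q_{Pike} = 284 − 6q_{Pike} − 2q_{Largo} = 0 ⇒ q_{Pike} = 142/3 − (1/3)q_{Largo}.
The game is symmetric, so in equilibrium q_{Largo} = q_{Pike}: the reaction function gives (4/3)q_{Pike} = 142/3, hence q_{Pike} = 35.5.
P_{Pike} = 322 − 3·35.5 − 2·35.5 = 144.5.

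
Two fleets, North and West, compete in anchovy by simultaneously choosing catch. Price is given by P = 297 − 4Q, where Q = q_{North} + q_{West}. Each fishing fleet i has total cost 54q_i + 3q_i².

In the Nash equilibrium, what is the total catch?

Fishing fleet North's profit: π = q_{North}(297 − 4(q_{North} + q_{West})) − 54q_{North} − 3q_{North}².
∂π/∂q_{North} = 243 − 14q_{North} − 4q_{West} = 0, so q_{North} = 243/14 − (2/7)q_{West}.
The game is symmetric, so in equilibrium q_{West} = q_{North}: the reaction function gives (9/7)q_{North} = 243/14, hence q_{North} = 13.5.
Total catch: 13.5 + 13.5 = 27.

27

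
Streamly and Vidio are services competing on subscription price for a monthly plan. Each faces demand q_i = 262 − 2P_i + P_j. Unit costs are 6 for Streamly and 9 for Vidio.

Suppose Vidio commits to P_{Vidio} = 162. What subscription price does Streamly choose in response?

109

Streamly's profit: π = (P_{Streamly} − 6)(262 − 2P_{Streamly} + P_{Vidio}).
∂π/∂P_{Streamly} = 274 − 4P_{Streamly} + P_{Vidio} = 0 ⇒ P_{Streamly} = 68.5 + 0.25P_{Vidio}.
At P_{Vidio} = 162: P_{Streamly} = 68.5 + 0.25·162 = 109.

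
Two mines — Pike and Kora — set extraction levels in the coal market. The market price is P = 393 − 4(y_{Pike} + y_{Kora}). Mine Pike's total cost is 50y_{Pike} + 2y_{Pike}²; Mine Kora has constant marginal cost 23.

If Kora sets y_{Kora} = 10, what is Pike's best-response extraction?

Mine Pike's profit: π = y_{Pike}(393 − 4(y_{Pike} + y_{Kora})) − 50y_{Pike} − 2y_{Pike}².
∂π/∂y_{Pike} = 343 − 12y_{Pike} − 4y_{Kora} = 0, so y_{Pike} = 343/12 − (1/3)y_{Kora}.
At y_{Kora} = 10: y_{Pike} = 343/12 − (1/3)·10 = 25.25.

25.25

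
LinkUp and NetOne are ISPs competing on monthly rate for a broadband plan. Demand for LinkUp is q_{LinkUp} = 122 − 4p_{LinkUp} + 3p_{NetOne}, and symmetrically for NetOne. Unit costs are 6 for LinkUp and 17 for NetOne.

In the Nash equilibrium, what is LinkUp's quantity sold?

102.4

LinkUp's profit: π = (p_{LinkUp} − 6)(122 − 4p_{LinkUp} + 3p_{NetOne}).
∂π/∂p_{LinkUp} = 146 − 8p_{LinkUp} + 3p_{NetOne} = 0 ⇒ p_{LinkUp} = 18.25 + 0.375p_{NetOne}.
Similarly p_{NetOne} = 23.75 + 0.375p_{LinkUp}.
Substituting the second reaction function into the first: p_{LinkUp} = 18.25 + 0.375(23.75 + 0.375p_{LinkUp}), which gives (55/64)p_{LinkUp} = 869/32 ⇒ p_{LinkUp} = 31.6.
Then p_{NetOne} = 23.75 + 0.375·31.6 = 35.6.
q_{LinkUp} = 122 − 4·31.6 + 3·35.6 = 102.4.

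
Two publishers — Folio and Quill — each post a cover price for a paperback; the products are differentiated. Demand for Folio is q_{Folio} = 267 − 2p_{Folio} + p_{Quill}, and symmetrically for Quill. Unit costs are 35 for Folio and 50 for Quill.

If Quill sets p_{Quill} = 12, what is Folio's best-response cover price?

Folio's profit: π = (p_{Folio} − 35)(267 − 2p_{Folio} + p_{Quill}).
∂π/∂p_{Folio} = 337 − 4p_{Folio} + p_{Quill} = 0 ⇒ p_{Folio} = 84.25 + 0.25p_{Quill}.
At p_{Quill} = 12: p_{Folio} = 84.25 + 0.25·12 = 87.25.

87.25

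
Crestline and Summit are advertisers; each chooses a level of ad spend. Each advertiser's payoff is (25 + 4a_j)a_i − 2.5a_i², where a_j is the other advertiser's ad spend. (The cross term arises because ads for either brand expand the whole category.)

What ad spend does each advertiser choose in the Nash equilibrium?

25

Crestline's payoff is (25 + 4a_S)a_C − 2.5a_C².
∂π/∂a_C = 25 + 4a_S − 5a_C = 0, so a_C = 5 + 0.8a_S.
By symmetry a_S = a_C; substituting into the reaction function, 0.2a_C = 5 and a_C = 25.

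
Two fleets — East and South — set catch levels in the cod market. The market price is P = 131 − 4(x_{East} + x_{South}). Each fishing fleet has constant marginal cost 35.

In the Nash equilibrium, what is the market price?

Fishing fleet East's profit: π = x_{East}(131 − 4(x_{East} + x_{South})) − 35x_{East}.
∂π/∂x_{East} = 96 − 8x_{East} − 4x_{South} = 0, so x_{East} = 12 − 0.5x_{South}.
The game is symmetric, so in equilibrium x_{South} = x_{East}: the reaction function gives 1.5x_{East} = 12, hence x_{East} = 8.
Equilibrium price: P = 131 − 4·16 = 67.

67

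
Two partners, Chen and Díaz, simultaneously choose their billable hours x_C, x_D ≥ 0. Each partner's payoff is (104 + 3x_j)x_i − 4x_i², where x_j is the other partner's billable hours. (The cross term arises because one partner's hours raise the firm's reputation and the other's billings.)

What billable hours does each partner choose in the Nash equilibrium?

Chen's payoff is (104 + 3x_D)x_C − 4x_C².
∂π/∂x_C = 104 + 3x_D − 8x_C = 0, so x_C = 13 + 0.375x_D.
Setting x_C = x_D in the reaction function: x_C = 13 + 0.375x_C, so x_C = 13 / 0.625 = 20.8.

20.8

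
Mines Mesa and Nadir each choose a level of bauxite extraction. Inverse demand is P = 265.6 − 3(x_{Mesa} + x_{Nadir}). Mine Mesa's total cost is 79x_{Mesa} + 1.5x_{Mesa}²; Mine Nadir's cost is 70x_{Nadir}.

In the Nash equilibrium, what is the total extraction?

38.52

Mine Mesa's profit: π = x_{Mesa}(265.6 − 3(x_{Mesa} + x_{Nadir})) − 79x_{Mesa} − 1.5x_{Mesa}².
∂π/∂x_{Mesa} = 186.6 − 9x_{Mesa} − 3x_{Nadir} = 0, so x_{Mesa} = 311/15 − (1/3)x_{Nadir}.
For Nadir: ∂π/∂x_{Nadir} = 195.6 − 6x_{Nadir} − 3x_{Mesa} = 0 ⇒ x_{Nadir} = 32.6 − 0.5x_{Mesa}.
Solving the two reaction functions simultaneously: (1 − (−1/3)(−0.5))x_{Mesa} = 311/15 − (1/3)·32.6, so (5/6)x_{Mesa} = 148/15 and x_{Mesa} = 11.84.
Then x_{Nadir} = 32.6 − 0.5·11.84 = 26.68.
Total extraction: 11.84 + 26.68 = 38.52.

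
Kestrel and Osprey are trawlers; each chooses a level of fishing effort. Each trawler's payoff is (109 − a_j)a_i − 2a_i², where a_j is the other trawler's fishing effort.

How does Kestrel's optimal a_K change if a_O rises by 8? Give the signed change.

Kestrel's payoff is (109 − a_O)a_K − 2a_K².
∂π/∂a_K = 109 − a_O − 4a_K = 0, so a_K = 27.25 − 0.25a_O.
The reaction-function slope is −0.25, so an 8-unit rise in a_O moves a_K by −0.25 × 8 = −2. Kestrel's best response falls — the actions are strategic substitutes.

-2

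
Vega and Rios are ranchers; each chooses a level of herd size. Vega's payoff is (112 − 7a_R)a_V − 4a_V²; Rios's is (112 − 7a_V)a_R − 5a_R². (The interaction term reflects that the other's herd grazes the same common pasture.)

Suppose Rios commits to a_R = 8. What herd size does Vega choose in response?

7

Expanding Vega's payoff: 112a_V − 7a_Ra_V − 4a_V².
∂π/∂a_V = 112 − 7a_R − 8a_V = 0, so a_V = 14 − 0.875a_R.
At a_R = 8: a_V = 14 − 0.875·8 = 7.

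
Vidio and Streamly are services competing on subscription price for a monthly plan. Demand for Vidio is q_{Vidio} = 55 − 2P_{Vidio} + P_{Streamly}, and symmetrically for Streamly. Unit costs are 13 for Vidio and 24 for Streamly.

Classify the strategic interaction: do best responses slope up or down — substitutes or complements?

strategic complements

Vidio's profit: π = (P_{Vidio} − 13)(55 − 2P_{Vidio} + P_{Streamly}).
∂π/∂P_{Vidio} = 81 − 4P_{Vidio} + P_{Streamly} = 0 ⇒ P_{Vidio} = 20.25 + 0.25P_{Streamly}.
The best-response slope dP_{Vidio}/dP_{Streamly} = 0.25 > 0: the reaction function is upward-sloping, so the choices are strategic complements.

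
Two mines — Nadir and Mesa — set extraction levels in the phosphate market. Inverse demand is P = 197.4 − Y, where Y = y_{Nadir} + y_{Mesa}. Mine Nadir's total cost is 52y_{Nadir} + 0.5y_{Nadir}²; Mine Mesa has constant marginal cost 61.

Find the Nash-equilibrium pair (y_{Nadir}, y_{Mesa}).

30.88, 52.76

Mine Nadir's profit: π = y_{Nadir}(197.4 − (y_{Nadir} + y_{Mesa})) − 52y_{Nadir} − 0.5y_{Nadir}².
∂π/∂y_{Nadir} = 145.4 − 3y_{Nadir} − y_{Mesa} = 0, so y_{Nadir} = 727/15 − (1/3)y_{Mesa}.
For Mesa: ∂π/∂y_{Mesa} = 136.4 − 2y_{Mesa} − y_{Nadir} = 0 ⇒ y_{Mesa} = 68.2 − 0.5y_{Nadir}.
Substituting the second reaction function into the first: y_{Nadir} = 727/15 − (1/3)(68.2 − 0.5y_{Nadir}), which gives (5/6)y_{Nadir} = 386/15 ⇒ y_{Nadir} = 30.88.
Then y_{Mesa} = 68.2 − 0.5·30.88 = 52.76.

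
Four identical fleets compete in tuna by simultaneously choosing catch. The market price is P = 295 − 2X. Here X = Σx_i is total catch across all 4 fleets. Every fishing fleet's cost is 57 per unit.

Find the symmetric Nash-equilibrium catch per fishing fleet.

23.8

A representative fishing fleet's profit is π_i = x_i(295 − 2X) − 57x_i, with X = x_i + Σ_{j≠i} x_j.
First-order condition: 238 − 4x_i − 2Σ_{j≠i} x_j = 0.
In a symmetric equilibrium every fishing fleet chooses the same x, so Σ_{j≠i} x_j = 3x. The condition becomes 238 − 10x = 0, giving x = 238/10 = 23.8.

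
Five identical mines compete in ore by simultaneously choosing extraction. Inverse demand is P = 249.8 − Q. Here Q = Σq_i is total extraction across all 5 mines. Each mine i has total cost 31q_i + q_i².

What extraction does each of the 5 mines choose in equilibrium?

27.35

A representative mine's profit is π_i = q_i(249.8 − Q) − 31q_i − q_i², with Q = q_i + Σ_{j≠i} q_j.
First-order condition: 218.8 − 4q_i − Σ_{j≠i} q_j = 0.
With identical mines, set every q_j = q: then 218.8 − 4q − 4q = 0, i.e. q = 218.8/8 = 27.35.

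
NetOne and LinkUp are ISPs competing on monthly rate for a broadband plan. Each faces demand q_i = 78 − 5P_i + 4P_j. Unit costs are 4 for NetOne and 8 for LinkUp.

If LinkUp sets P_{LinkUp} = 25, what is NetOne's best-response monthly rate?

19.8

NetOne's profit: π = (P_{NetOne} − 4)(78 − 5P_{NetOne} + 4P_{LinkUp}).
∂π/∂P_{NetOne} = 98 − 10P_{NetOne} + 4P_{LinkUp} = 0 ⇒ P_{NetOne} = 9.8 + 0.4P_{LinkUp}.
At P_{LinkUp} = 25: P_{NetOne} = 9.8 + 0.4·25 = 19.8.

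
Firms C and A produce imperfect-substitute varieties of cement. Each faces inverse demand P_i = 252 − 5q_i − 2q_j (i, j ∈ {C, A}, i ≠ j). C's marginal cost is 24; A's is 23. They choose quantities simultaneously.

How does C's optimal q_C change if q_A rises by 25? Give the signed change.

-5

Firm C's profit: π = q_C(252 − 5q_C − 2q_A) − 24q_C.
∂π/∂q_C = 228 − 10q_C − 2q_A = 0 ⇒ q_C = 22.8 − 0.2q_A.
The reaction-function slope is −0.2, so a 25-unit rise in q_A moves q_C by −0.2 × 25 = −5. C's best response falls — the actions are strategic substitutes.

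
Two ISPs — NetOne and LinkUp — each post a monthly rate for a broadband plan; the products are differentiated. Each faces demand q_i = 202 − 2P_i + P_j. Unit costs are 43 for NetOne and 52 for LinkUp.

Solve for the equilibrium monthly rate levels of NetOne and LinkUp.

NetOne's profit: π = (P_{NetOne} − 43)(202 − 2P_{NetOne} + P_{LinkUp}).
∂π/∂P_{NetOne} = 288 − 4P_{NetOne} + P_{LinkUp} = 0 ⇒ P_{NetOne} = 72 + 0.25P_{LinkUp}.
Similarly P_{LinkUp} = 76.5 + 0.25P_{NetOne}.
Substituting the second reaction function into the first: P_{NetOne} = 72 + 0.25(76.5 + 0.25P_{NetOne}), which gives 0.9375P_{NetOne} = 91.125 ⇒ P_{NetOne} = 97.2.
Then P_{LinkUp} = 76.5 + 0.25·97.2 = 100.8.

97.2, 100.8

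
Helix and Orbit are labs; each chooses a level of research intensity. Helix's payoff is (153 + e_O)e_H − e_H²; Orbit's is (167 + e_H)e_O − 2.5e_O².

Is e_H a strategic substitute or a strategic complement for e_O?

Expanding Helix's payoff: 153e_H + e_Oe_H − e_H².
∂π/∂e_H = 153 + e_O − 2e_H = 0, so e_H = 76.5 + 0.5e_O.
The best-response slope de_H/de_O = 0.5 > 0: the reaction function is upward-sloping, so the choices are strategic complements.

strategic complements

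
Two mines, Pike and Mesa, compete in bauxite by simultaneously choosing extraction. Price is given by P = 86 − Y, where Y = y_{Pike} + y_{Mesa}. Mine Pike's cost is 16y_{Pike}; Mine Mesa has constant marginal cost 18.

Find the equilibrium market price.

40

Mine Pike's profit: π = y_{Pike}(86 − (y_{Pike} + y_{Mesa})) − 16y_{Pike}.
∂π/∂y_{Pike} = 70 − 2y_{Pike} − y_{Mesa} = 0, so y_{Pike} = 35 − 0.5y_{Mesa}.
By the same steps for Mesa: y_{Mesa} = 34 − 0.5y_{Pike}.
Substituting the second reaction function into the first: y_{Pike} = 35 − 0.5(34 − 0.5y_{Pike}), which gives 0.75y_{Pike} = 18 ⇒ y_{Pike} = 24.
Then y_{Mesa} = 34 − 0.5·24 = 22.
Equilibrium price: P = 86 − 46 = 40.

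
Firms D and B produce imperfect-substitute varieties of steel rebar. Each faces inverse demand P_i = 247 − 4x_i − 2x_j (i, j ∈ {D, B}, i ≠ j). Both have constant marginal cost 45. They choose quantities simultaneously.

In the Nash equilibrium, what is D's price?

Firm D's profit: π = x_D(247 − 4x_D − 2x_B) − 45x_D.
∂π/∂x_D = 202 − 8x_D − 2x_B = 0 ⇒ x_D = 25.25 − 0.25x_B.
By symmetry x_B = x_D; substituting into the reaction function, 1.25x_D = 25.25 and x_D = 20.2.
P_D = 247 − 4·20.2 − 2·20.2 = 125.8.

125.8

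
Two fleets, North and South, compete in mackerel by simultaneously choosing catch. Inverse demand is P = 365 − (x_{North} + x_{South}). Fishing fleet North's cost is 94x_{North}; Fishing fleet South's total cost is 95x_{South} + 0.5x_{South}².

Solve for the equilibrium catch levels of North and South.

108.6, 53.8

Fishing fleet North's profit: π = x_{North}(365 − (x_{North} + x_{South})) − 94x_{North}.
∂π/∂x_{North} = 271 − 2x_{North} − x_{South} = 0, so x_{North} = 135.5 − 0.5x_{South}.
For South: ∂π/∂x_{South} = 270 − 3x_{South} − x_{North} = 0 ⇒ x_{South} = 90 − (1/3)x_{North}.
Solving the two reaction functions simultaneously: (1 − (−0.5)(−1/3))x_{North} = 135.5 − 0.5·90, so (5/6)x_{North} = 90.5 and x_{North} = 108.6.
Then x_{South} = 90 − (1/3)·108.6 = 53.8.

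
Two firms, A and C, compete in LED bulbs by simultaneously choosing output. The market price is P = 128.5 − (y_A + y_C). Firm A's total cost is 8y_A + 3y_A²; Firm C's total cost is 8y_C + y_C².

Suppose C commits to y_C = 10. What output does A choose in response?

Firm A's profit: π = y_A(128.5 − (y_A + y_C)) − 8y_A − 3y_A².
∂π/∂y_A = 120.5 − 8y_A − y_C = 0, so y_A = 15.0625 − 0.125y_C.
At y_C = 10: y_A = 15.0625 − 0.125·10 = 13.8125.

13.8125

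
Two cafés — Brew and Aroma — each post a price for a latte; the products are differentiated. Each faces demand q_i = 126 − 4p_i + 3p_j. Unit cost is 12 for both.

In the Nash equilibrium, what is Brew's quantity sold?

Brew's profit: π = (p_{Brew} − 12)(126 − 4p_{Brew} + 3p_{Aroma}).
∂π/∂p_{Brew} = 174 − 8p_{Brew} + 3p_{Aroma} = 0 ⇒ p_{Brew} = 21.75 + 0.375p_{Aroma}.
The game is symmetric, so in equilibrium p_{Aroma} = p_{Brew}: the reaction function gives 0.625p_{Brew} = 21.75, hence p_{Brew} = 34.8.
q_{Brew} = 126 − 4·34.8 + 3·34.8 = 91.2.

91.2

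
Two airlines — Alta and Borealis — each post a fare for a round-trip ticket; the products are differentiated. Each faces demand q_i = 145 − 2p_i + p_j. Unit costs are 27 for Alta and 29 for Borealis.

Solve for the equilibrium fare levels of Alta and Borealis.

Alta's profit: π = (p_{Alta} − 27)(145 − 2p_{Alta} + p_{Borealis}).
∂π/∂p_{Alta} = 199 − 4p_{Alta} + p_{Borealis} = 0 ⇒ p_{Alta} = 49.75 + 0.25p_{Borealis}.
Similarly p_{Borealis} = 50.75 + 0.25p_{Alta}.
Solving the two reaction functions simultaneously: (1 − (0.25)(0.25))p_{Alta} = 49.75 + 0.25·50.75, so 0.9375p_{Alta} = 62.4375 and p_{Alta} = 66.6.
Then p_{Borealis} = 50.75 + 0.25·66.6 = 67.4.

66.6, 67.4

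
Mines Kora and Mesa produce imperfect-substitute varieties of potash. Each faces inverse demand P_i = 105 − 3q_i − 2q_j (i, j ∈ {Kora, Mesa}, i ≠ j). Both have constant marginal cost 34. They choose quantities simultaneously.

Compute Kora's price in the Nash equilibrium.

Mine Kora's profit: π = q_{Kora}(105 − 3q_{Kora} − 2q_{Mesa}) − 34q_{Kora}.
∂π/∂q_{Kora} = 71 − 6q_{Kora} − 2q_{Mesa} = 0 ⇒ q_{Kora} = 71/6 − (1/3)q_{Mesa}.
By symmetry q_{Mesa} = q_{Kora}; substituting into the reaction function, (4/3)q_{Kora} = 71/6 and q_{Kora} = 8.875.
P_{Kora} = 105 − 3·8.875 − 2·8.875 = 60.625.

60.625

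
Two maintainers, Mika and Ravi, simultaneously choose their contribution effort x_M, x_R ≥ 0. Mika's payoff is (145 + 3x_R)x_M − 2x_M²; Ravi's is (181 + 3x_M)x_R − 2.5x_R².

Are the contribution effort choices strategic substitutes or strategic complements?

strategic complements

Expanding Mika's payoff: 145x_M + 3x_Rx_M − 2x_M².
∂π/∂x_M = 145 + 3x_R − 4x_M = 0, so x_M = 36.25 + 0.75x_R.
The best-response slope dx_M/dx_R = 0.75 > 0: the reaction function is upward-sloping, so the choices are strategic complements.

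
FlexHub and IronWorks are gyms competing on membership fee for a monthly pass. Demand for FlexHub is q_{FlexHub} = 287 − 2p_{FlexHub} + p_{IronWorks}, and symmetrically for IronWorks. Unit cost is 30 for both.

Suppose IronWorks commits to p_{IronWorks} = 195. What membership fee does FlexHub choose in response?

135.5

FlexHub's profit: π = (p_{FlexHub} − 30)(287 − 2p_{FlexHub} + p_{IronWorks}).
∂π/∂p_{FlexHub} = 347 − 4p_{FlexHub} + p_{IronWorks} = 0 ⇒ p_{FlexHub} = 86.75 + 0.25p_{IronWorks}.
At p_{IronWorks} = 195: p_{FlexHub} = 86.75 + 0.25·195 = 135.5.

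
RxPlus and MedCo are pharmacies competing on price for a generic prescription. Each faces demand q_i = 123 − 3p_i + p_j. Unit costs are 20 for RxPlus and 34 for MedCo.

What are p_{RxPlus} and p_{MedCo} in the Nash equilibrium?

37.8, 43.8

RxPlus's profit: π = (p_{RxPlus} − 20)(123 − 3p_{RxPlus} + p_{MedCo}).
∂π/∂p_{RxPlus} = 183 − 6p_{RxPlus} + p_{MedCo} = 0 ⇒ p_{RxPlus} = 30.5 + (1/6)p_{MedCo}.
Similarly p_{MedCo} = 37.5 + (1/6)p_{RxPlus}.
Plugging p_{MedCo} into RxPlus's best response: p_{RxPlus} = 30.5 + (1/6)(37.5 + (1/6)p_{RxPlus}) ⇒ (35/36)p_{RxPlus} = 36.75, so p_{RxPlus} = 37.8.
Then p_{MedCo} = 37.5 + (1/6)·37.8 = 43.8.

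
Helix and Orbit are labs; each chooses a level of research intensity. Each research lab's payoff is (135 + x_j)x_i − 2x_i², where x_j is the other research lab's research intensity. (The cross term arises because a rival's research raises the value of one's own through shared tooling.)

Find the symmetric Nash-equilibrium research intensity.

45

Helix's payoff is (135 + x_O)x_H − 2x_H².
∂π/∂x_H = 135 + x_O − 4x_H = 0, so x_H = 33.75 + 0.25x_O.
By symmetry x_O = x_H; substituting into the reaction function, 0.75x_H = 33.75 and x_H = 45.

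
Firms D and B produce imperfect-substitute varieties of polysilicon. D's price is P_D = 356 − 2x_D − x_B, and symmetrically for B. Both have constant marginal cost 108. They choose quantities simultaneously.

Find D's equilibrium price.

Firm D's profit: π = x_D(356 − 2x_D − x_B) − 108x_D.
∂π/∂x_D = 248 − 4x_D − x_B = 0 ⇒ x_D = 62 − 0.25x_B.
By symmetry x_B = x_D; substituting into the reaction function, 1.25x_D = 62 and x_D = 49.6.
P_D = 356 − 2·49.6 − 49.6 = 207.2.

207.2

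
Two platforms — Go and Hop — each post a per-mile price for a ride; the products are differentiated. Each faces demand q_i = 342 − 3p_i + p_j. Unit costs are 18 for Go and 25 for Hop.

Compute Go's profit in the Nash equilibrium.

11457.72

Go's profit: π = (p_{Go} − 18)(342 − 3p_{Go} + p_{Hop}).
∂π/∂p_{Go} = 396 − 6p_{Go} + p_{Hop} = 0 ⇒ p_{Go} = 66 + (1/6)p_{Hop}.
Similarly p_{Hop} = 69.5 + (1/6)p_{Go}.
Solving the two reaction functions simultaneously: (1 − (1/6)(1/6))p_{Go} = 66 + (1/6)·69.5, so (35/36)p_{Go} = 931/12 and p_{Go} = 79.8.
Then p_{Hop} = 69.5 + (1/6)·79.8 = 82.8.
q_{Go} = 342 − 3·79.8 + 82.8 = 185.4.
Profit = (79.8 − 18)·185.4 = 11457.72.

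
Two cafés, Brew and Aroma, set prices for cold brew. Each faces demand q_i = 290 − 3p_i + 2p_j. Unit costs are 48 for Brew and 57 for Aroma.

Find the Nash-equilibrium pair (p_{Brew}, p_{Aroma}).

Brew's profit: π = (p_{Brew} − 48)(290 − 3p_{Brew} + 2p_{Aroma}).
∂π/∂p_{Brew} = 434 − 6p_{Brew} + 2p_{Aroma} = 0 ⇒ p_{Brew} = 217/3 + (1/3)p_{Aroma}.
Similarly p_{Aroma} = 461/6 + (1/3)p_{Brew}.
Plugging p_{Aroma} into Brew's best response: p_{Brew} = 217/3 + (1/3)(461/6 + (1/3)p_{Brew}) ⇒ (8/9)p_{Brew} = 1763/18, so p_{Brew} = 110.1875.
Then p_{Aroma} = 461/6 + (1/3)·110.1875 = 113.5625.

110.1875, 113.5625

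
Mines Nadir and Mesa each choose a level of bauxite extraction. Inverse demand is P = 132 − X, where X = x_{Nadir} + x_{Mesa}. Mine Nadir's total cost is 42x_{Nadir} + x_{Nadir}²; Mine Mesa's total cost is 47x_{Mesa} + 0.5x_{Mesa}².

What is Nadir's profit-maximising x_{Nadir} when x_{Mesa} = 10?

Mine Nadir's profit: π = x_{Nadir}(132 − (x_{Nadir} + x_{Mesa})) − 42x_{Nadir} − x_{Nadir}².
∂π/∂x_{Nadir} = 90 − 4x_{Nadir} − x_{Mesa} = 0, so x_{Nadir} = 22.5 − 0.25x_{Mesa}.
At x_{Mesa} = 10: x_{Nadir} = 22.5 − 0.25·10 = 20.

20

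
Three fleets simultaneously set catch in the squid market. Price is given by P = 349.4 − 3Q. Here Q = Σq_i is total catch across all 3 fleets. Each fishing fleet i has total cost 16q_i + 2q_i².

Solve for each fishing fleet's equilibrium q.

A representative fishing fleet's profit is π_i = q_i(349.4 − 3Q) − 16q_i − 2q_i², with Q = q_i + Σ_{j≠i} q_j.
First-order condition: 333.4 − 10q_i − 3Σ_{j≠i} q_j = 0.
In a symmetric equilibrium every fishing fleet chooses the same q, so Σ_{j≠i} q_j = 2q. The condition becomes 333.4 − 16q = 0, giving q = 333.4/16 = 20.8375.

20.8375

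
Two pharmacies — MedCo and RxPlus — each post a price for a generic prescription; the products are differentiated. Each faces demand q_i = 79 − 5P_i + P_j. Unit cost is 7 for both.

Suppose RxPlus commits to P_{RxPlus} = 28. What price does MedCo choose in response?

14.2

MedCo's profit: π = (P_{MedCo} − 7)(79 − 5P_{MedCo} + P_{RxPlus}).
∂π/∂P_{MedCo} = 114 − 10P_{MedCo} + P_{RxPlus} = 0 ⇒ P_{MedCo} = 11.4 + 0.1P_{RxPlus}.
At P_{RxPlus} = 28: P_{MedCo} = 11.4 + 0.1·28 = 14.2.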